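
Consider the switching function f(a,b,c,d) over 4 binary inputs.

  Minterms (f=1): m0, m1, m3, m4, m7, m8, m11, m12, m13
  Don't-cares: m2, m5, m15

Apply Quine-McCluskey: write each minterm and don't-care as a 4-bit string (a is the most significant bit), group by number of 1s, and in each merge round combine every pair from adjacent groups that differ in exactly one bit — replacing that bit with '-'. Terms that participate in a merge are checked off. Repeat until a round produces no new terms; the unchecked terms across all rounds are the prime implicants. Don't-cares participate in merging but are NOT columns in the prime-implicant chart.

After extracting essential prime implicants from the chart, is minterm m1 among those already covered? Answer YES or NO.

Round 0: 0000✓ 0001✓ 0010✓ 0011✓ 0100✓ 0101✓ 0111✓ 1000✓ 1011✓ 1100✓ 1101✓ 1111✓
Round 1: -000✓ -011✓ -100✓ -101✓ -111✓ 0-00✓ 0-01✓ 0-11✓ 00-0✓ 00-1✓ 000-✓ 001-✓ 01-1✓ 010-✓ 1-00✓ 1-11✓ 11-1✓ 110-✓
Round 2: --00 --11 -1-1 -10- 0--1 0-0- 00--
PIs = {--00, --11, -1-1, -10-, 0--1, 0-0-, 00--}
Coverage chart:
  m0: --00,0-0-,00--
  m1: 0--1,0-0-,00--
  m3: --11,0--1,00--
  m4: --00,-10-,0-0-
  m7: --11,-1-1,0--1
  m8: --00 ←essential
  m11: --11 ←essential
  m12: --00,-10-
  m13: -1-1,-10-
Essential: --00, --11

NO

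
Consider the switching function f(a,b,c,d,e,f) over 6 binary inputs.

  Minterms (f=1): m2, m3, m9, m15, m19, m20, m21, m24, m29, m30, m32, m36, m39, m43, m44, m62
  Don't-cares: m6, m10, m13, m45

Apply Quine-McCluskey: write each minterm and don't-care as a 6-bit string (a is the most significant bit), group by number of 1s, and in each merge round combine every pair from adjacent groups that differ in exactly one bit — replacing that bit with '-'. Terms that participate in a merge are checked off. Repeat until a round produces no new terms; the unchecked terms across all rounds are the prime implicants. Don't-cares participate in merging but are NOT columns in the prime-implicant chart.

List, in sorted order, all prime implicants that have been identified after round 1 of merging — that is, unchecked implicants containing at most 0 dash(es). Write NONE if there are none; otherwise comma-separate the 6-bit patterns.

011000, 100111, 101011

size-2^0 implicants → 000010(✓)  000011(✓)  000110(✓)  001001(✓)  001010(✓)  001101(✓)  001111(✓)  010011(✓)  010100(✓)  010101(✓)  011000  011101(✓)  011110(✓)  100000(✓)  100100(✓)  100111  101011  101100(✓)  101101(✓)  111110(✓)
size-2^1 implicants → -01101  -11110  0-0011  0-1101  00-010  000-10  00001-  001-01  0011-1  01-101  01010-  10-100  100-00  10110-
Unchecked terms (primes): -01101, -11110, 0-0011, 0-1101, 00-010, 000-10, 00001-, 001-01, 0011-1, 01-101, 01010-, 011000, 10-100, 100-00, 100111, 101011, 10110-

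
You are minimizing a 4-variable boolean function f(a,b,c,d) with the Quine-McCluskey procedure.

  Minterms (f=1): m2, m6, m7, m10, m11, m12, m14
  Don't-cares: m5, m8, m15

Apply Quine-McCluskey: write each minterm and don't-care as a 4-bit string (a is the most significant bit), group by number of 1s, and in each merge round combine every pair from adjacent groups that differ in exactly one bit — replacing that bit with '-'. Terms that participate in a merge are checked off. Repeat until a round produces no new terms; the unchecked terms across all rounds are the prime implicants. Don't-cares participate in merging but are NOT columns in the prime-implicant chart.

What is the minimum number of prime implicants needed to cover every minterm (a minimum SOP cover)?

size-2^0 implicants → 0010(✓)  0101(✓)  0110(✓)  0111(✓)  1000(✓)  1010(✓)  1011(✓)  1100(✓)  1110(✓)  1111(✓)
size-2^1 implicants → -010(✓)  -110(✓)  -111(✓)  0-10(✓)  01-1  011-(✓)  1-00(✓)  1-10(✓)  1-11(✓)  10-0(✓)  101-(✓)  11-0(✓)  111-(✓)
size-2^2 implicants → --10  -11-  1--0  1-1-
Unchecked terms (primes): --10, -11-, 01-1, 1--0, 1-1-
Minterm coverage:
  m2 ⊆ --10 [E]
  m6 ⊆ --10,-11-
  m7 ⊆ -11-,01-1
  m10 ⊆ --10,1--0,1-1-
  m11 ⊆ 1-1- [E]
  m12 ⊆ 1--0 [E]
  m14 ⊆ --10,-11-,1--0,1-1-
E = {--10, 1--0, 1-1-}
Petrick residual → -11-
Cover = cd' + bc + ad' + ac  |cover|=4

4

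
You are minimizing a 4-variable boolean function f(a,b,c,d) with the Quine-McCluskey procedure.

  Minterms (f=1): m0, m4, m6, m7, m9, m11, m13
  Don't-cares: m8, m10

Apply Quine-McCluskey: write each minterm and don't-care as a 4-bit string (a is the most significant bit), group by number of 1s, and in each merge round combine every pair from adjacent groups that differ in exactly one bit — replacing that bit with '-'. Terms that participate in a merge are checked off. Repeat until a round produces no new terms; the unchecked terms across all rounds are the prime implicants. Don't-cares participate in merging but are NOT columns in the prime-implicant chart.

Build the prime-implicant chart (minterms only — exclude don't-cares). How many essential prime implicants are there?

3

[col 0] 0000*, 0100*, 0110*, 0111*, 1000*, 1001*, 1010*, 1011*, 1101*
[col 1] -000, 0-00, 01-0, 011-, 1-01, 10-0*, 10-1*, 100-*, 101-*
[col 2] 10--
Prime implicants: -000, 0-00, 01-0, 011-, 1-01, 10--
PI chart (minterm → PIs covering it):
  0 | -000,0-00
  4 | 0-00,01-0
  6 | 01-0,011-
  7 | 011-  (sole → essential)
  9 | 1-01,10--
  11 | 10--  (sole → essential)
  13 | 1-01  (sole → essential)
Essential prime implicants: 011-, 1-01, 10--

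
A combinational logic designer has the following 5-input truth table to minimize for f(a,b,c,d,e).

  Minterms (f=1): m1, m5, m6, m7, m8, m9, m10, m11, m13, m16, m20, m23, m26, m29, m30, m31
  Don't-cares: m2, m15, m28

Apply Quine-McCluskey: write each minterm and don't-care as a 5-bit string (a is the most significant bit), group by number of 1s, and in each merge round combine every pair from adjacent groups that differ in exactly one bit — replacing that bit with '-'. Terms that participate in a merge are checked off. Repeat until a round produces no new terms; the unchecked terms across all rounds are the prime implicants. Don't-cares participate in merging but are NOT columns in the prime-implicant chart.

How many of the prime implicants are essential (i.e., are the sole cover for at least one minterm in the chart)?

4

Round 0: 00001✓ 00010✓ 00101✓ 00110✓ 00111✓ 01000✓ 01001✓ 01010✓ 01011✓ 01101✓ 01111✓ 10000✓ 10100✓ 10111✓ 11010✓ 11100✓ 11101✓ 11110✓ 11111✓
Round 1: -0111✓ -1010 -1101✓ -1111✓ 0-001✓ 0-010 0-101✓ 0-111✓ 00-01✓ 00-10 001-1✓ 0011- 01-01✓ 01-11✓ 010-0✓ 010-1✓ 0100-✓ 0101-✓ 011-1✓ 1-100 1-111✓ 10-00 11-10 111-0✓ 111-1✓ 1110-✓ 1111-✓
Round 2: --111 -11-1 0--01 0-1-1 01--1 010-- 111--
PIs = {--111, -1010, -11-1, 0--01, 0-010, 0-1-1, 00-10, 0011-, 01--1, 010--, 1-100, 10-00, 11-10, 111--}
Coverage chart:
  m1: 0--01 ←essential
  m5: 0--01,0-1-1
  m6: 00-10,0011-
  m7: --111,0-1-1,0011-
  m8: 010-- ←essential
  m9: 0--01,01--1,010--
  m10: -1010,0-010,010--
  m11: 01--1,010--
  m13: -11-1,0--01,0-1-1,01--1
  m16: 10-00 ←essential
  m20: 1-100,10-00
  m23: --111 ←essential
  m26: -1010,11-10
  m29: -11-1,111--
  m30: 11-10,111--
  m31: --111,-11-1,111--
Essential: --111, 0--01, 010--, 10-00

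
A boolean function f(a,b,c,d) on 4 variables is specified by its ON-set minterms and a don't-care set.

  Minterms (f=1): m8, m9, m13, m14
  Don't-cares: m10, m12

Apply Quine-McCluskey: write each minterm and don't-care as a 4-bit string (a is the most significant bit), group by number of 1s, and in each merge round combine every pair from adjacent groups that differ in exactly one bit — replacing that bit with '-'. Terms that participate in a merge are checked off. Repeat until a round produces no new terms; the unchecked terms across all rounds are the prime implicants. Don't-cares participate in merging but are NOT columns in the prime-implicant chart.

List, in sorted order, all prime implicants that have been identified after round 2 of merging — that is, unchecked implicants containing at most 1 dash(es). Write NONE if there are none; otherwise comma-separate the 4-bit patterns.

size-2^0 implicants → 1000(✓)  1001(✓)  1010(✓)  1100(✓)  1101(✓)  1110(✓)
size-2^1 implicants → 1-00(✓)  1-01(✓)  1-10(✓)  10-0(✓)  100-(✓)  11-0(✓)  110-(✓)
size-2^2 implicants → 1--0  1-0-
Unchecked terms (primes): 1--0, 1-0-

NONE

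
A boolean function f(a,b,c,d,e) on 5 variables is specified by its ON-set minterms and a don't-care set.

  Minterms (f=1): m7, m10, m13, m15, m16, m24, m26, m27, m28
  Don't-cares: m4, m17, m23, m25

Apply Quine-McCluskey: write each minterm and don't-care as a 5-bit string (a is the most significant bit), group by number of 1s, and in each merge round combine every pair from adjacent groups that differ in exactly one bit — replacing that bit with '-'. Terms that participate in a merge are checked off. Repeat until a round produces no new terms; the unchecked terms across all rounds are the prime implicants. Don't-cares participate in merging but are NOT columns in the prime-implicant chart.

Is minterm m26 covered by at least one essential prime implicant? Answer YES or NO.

[col 0] 00100, 00111*, 01010*, 01101*, 01111*, 10000*, 10001*, 10111*, 11000*, 11001*, 11010*, 11011*, 11100*
[col 1] -0111, -1010, 0-111, 011-1, 1-000*, 1-001*, 1000-*, 11-00, 110-0*, 110-1*, 1100-*, 1101-*
[col 2] 1-00-, 110--
Prime implicants: -0111, -1010, 0-111, 00100, 011-1, 1-00-, 11-00, 110--
PI chart (minterm → PIs covering it):
  7 | -0111,0-111
  10 | -1010  (sole → essential)
  13 | 011-1  (sole → essential)
  15 | 0-111,011-1
  16 | 1-00-  (sole → essential)
  24 | 1-00-,11-00,110--
  26 | -1010,110--
  27 | 110--  (sole → essential)
  28 | 11-00  (sole → essential)
Essential prime implicants: -1010, 011-1, 1-00-, 11-00, 110--

YES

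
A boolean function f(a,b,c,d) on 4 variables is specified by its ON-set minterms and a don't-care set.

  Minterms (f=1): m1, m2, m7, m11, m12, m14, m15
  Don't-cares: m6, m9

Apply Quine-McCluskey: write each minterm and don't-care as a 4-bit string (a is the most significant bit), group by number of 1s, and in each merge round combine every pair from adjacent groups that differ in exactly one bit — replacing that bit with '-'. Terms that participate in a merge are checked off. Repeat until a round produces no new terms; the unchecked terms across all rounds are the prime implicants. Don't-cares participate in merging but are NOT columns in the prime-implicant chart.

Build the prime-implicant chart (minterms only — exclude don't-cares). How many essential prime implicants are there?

4

size-2^0 implicants → 0001(✓)  0010(✓)  0110(✓)  0111(✓)  1001(✓)  1011(✓)  1100(✓)  1110(✓)  1111(✓)
size-2^1 implicants → -001  -110(✓)  -111(✓)  0-10  011-(✓)  1-11  10-1  11-0  111-(✓)
size-2^2 implicants → -11-
Unchecked terms (primes): -001, -11-, 0-10, 1-11, 10-1, 11-0
Minterm coverage:
  m1 ⊆ -001 [E]
  m2 ⊆ 0-10 [E]
  m7 ⊆ -11- [E]
  m11 ⊆ 1-11,10-1
  m12 ⊆ 11-0 [E]
  m14 ⊆ -11-,11-0
  m15 ⊆ -11-,1-11
E = {-001, -11-, 0-10, 11-0}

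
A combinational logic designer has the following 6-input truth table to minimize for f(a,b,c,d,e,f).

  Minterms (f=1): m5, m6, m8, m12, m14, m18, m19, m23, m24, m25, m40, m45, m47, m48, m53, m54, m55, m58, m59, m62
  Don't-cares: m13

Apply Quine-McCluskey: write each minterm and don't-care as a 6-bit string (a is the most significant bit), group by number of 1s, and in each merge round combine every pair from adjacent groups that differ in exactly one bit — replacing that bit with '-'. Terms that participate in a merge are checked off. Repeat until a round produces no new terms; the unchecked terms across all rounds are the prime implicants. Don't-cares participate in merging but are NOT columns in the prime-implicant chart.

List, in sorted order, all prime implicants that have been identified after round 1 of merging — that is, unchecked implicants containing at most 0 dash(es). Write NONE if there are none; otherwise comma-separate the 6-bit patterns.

110000

[col 0] 000101*, 000110*, 001000*, 001100*, 001101*, 001110*, 010010*, 010011*, 010111*, 011000*, 011001*, 101000*, 101101*, 101111*, 110000, 110101*, 110110*, 110111*, 111010*, 111011*, 111110*
[col 1] -01000, -01101, -10111, 0-1000, 00-101, 00-110, 001-00, 0011-0, 00110-, 010-11, 01001-, 01100-, 1011-1, 11-110, 1101-1, 11011-, 111-10, 11101-
Prime implicants: -01000, -01101, -10111, 0-1000, 00-101, 00-110, 001-00, 0011-0, 00110-, 010-11, 01001-, 01100-, 1011-1, 11-110, 110000, 1101-1, 11011-, 111-10, 11101-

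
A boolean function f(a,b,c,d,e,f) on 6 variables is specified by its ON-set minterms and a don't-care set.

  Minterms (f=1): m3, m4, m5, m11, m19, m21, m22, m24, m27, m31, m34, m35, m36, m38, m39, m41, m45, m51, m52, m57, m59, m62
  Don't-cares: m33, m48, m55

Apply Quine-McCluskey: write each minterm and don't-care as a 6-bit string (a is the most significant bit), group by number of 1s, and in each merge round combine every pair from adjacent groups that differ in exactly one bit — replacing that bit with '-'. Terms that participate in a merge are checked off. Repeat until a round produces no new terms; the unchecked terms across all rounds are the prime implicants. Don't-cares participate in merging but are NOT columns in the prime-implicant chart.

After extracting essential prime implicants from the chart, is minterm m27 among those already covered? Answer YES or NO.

Round 0: 000011✓ 000100✓ 000101✓ 001011✓ 010011✓ 010101✓ 010110 011000 011011✓ 011111✓ 100001✓ 100010✓ 100011✓ 100100✓ 100110✓ 100111✓ 101001✓ 101101✓ 110000✓ 110011✓ 110100✓ 110111✓ 111001✓ 111011✓ 111110
Round 1: -00011✓ -00100 -10011✓ -11011✓ 0-0011✓ 0-0101 0-1011✓ 00-011✓ 00010- 01-011✓ 011-11 1-0011✓ 1-0100 1-0111✓ 1-1001 10-001 100-10✓ 100-11✓ 1000-1 10001-✓ 1001-0 10011-✓ 101-01 11-011✓ 110-00 110-11✓ 1110-1
Round 2: --0011 -1-011 0--011 1-0-11 100-1-
PIs = {--0011, -00100, -1-011, 0--011, 0-0101, 00010-, 010110, 011-11, 011000, 1-0-11, 1-0100, 1-1001, 10-001, 100-1-, 1000-1, 1001-0, 101-01, 110-00, 1110-1, 111110}
Coverage chart:
  m3: --0011,0--011
  m4: -00100,00010-
  m5: 0-0101,00010-
  m11: 0--011 ←essential
  m19: --0011,-1-011,0--011
  m21: 0-0101 ←essential
  m22: 010110 ←essential
  m24: 011000 ←essential
  m27: -1-011,0--011,011-11
  m31: 011-11 ←essential
  m34: 100-1- ←essential
  m35: --0011,1-0-11,100-1-,1000-1
  m36: -00100,1-0100,1001-0
  m38: 100-1-,1001-0
  m39: 1-0-11,100-1-
  m41: 1-1001,10-001,101-01
  m45: 101-01 ←essential
  m51: --0011,-1-011,1-0-11
  m52: 1-0100,110-00
  m57: 1-1001,1110-1
  m59: -1-011,1110-1
  m62: 111110 ←essential
Essential: 0--011, 0-0101, 010110, 011-11, 011000, 100-1-, 101-01, 111110

YES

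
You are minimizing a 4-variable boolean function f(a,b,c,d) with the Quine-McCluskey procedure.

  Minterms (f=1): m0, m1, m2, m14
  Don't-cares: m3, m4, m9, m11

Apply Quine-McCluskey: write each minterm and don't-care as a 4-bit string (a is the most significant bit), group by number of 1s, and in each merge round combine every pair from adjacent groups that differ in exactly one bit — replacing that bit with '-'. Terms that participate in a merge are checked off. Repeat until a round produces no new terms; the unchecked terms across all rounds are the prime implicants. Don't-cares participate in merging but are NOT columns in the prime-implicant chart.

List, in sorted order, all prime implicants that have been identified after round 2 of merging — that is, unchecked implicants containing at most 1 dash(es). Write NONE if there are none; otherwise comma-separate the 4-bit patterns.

0-00, 1110

[col 0] 0000*, 0001*, 0010*, 0011*, 0100*, 1001*, 1011*, 1110
[col 1] -001*, -011*, 0-00, 00-0*, 00-1*, 000-*, 001-*, 10-1*
[col 2] -0-1, 00--
Prime implicants: -0-1, 0-00, 00--, 1110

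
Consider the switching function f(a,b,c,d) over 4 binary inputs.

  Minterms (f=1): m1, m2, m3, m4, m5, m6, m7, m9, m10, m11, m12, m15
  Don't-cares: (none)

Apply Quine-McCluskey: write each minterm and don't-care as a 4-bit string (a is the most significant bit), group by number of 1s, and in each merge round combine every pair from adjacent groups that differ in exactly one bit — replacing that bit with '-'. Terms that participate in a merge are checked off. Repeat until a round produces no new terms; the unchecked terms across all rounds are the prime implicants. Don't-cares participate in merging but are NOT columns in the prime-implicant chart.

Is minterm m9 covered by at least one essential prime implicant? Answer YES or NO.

YES

[col 0] 0001*, 0010*, 0011*, 0100*, 0101*, 0110*, 0111*, 1001*, 1010*, 1011*, 1100*, 1111*
[col 1] -001*, -010*, -011*, -100, -111*, 0-01*, 0-10*, 0-11*, 00-1*, 001-*, 01-0*, 01-1*, 010-*, 011-*, 1-11*, 10-1*, 101-*
[col 2] --11, -0-1, -01-, 0--1, 0-1-, 01--
Prime implicants: --11, -0-1, -01-, -100, 0--1, 0-1-, 01--
PI chart (minterm → PIs covering it):
  1 | -0-1,0--1
  2 | -01-,0-1-
  3 | --11,-0-1,-01-,0--1,0-1-
  4 | -100,01--
  5 | 0--1,01--
  6 | 0-1-,01--
  7 | --11,0--1,0-1-,01--
  9 | -0-1  (sole → essential)
  10 | -01-  (sole → essential)
  11 | --11,-0-1,-01-
  12 | -100  (sole → essential)
  15 | --11  (sole → essential)
Essential prime implicants: --11, -0-1, -01-, -100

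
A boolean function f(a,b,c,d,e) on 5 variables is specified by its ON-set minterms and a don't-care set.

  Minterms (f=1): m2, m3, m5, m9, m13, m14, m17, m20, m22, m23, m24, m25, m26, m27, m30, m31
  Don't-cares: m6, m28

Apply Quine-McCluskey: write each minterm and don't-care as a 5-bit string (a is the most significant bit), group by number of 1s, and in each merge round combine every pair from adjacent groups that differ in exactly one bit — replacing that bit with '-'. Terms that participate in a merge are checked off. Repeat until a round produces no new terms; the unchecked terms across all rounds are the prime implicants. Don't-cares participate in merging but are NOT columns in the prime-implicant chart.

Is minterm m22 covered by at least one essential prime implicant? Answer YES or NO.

YES

[col 0] 00010*, 00011*, 00101*, 00110*, 01001*, 01101*, 01110*, 10001*, 10100*, 10110*, 10111*, 11000*, 11001*, 11010*, 11011*, 11100*, 11110*, 11111*
[col 1] -0110*, -1001, -1110*, 0-101, 0-110*, 00-10, 0001-, 01-01, 1-001, 1-100*, 1-110*, 1-111*, 101-0*, 1011-*, 11-00*, 11-10*, 11-11*, 110-0*, 110-1*, 1100-*, 1101-*, 111-0*, 1111-*
[col 2] --110, 1-1-0, 1-11-, 11--0, 11-1-, 110--
Prime implicants: --110, -1001, 0-101, 00-10, 0001-, 01-01, 1-001, 1-1-0, 1-11-, 11--0, 11-1-, 110--
PI chart (minterm → PIs covering it):
  2 | 00-10,0001-
  3 | 0001-  (sole → essential)
  5 | 0-101  (sole → essential)
  9 | -1001,01-01
  13 | 0-101,01-01
  14 | --110  (sole → essential)
  17 | 1-001  (sole → essential)
  20 | 1-1-0  (sole → essential)
  22 | --110,1-1-0,1-11-
  23 | 1-11-  (sole → essential)
  24 | 11--0,110--
  25 | -1001,1-001,110--
  26 | 11--0,11-1-,110--
  27 | 11-1-,110--
  30 | --110,1-1-0,1-11-,11--0,11-1-
  31 | 1-11-,11-1-
Essential prime implicants: --110, 0-101, 0001-, 1-001, 1-1-0, 1-11-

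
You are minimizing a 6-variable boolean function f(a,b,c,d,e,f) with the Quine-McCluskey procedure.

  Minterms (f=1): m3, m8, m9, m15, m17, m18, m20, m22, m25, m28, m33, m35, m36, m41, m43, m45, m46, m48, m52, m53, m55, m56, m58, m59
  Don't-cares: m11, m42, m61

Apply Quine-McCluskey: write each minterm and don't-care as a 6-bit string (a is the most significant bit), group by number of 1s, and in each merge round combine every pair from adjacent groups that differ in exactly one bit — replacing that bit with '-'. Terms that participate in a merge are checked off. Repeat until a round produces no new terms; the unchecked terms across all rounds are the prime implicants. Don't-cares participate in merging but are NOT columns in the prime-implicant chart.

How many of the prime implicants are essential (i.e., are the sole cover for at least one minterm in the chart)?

Round 0: 000011✓ 001000✓ 001001✓ 001011✓ 001111✓ 010001✓ 010010✓ 010100✓ 010110✓ 011001✓ 011100✓ 100001✓ 100011✓ 100100✓ 101001✓ 101010✓ 101011✓ 101101✓ 101110✓ 110000✓ 110100✓ 110101✓ 110111✓ 111000✓ 111010✓ 111011✓ 111101✓
Round 1: -00011✓ -01001✓ -01011✓ -10100 0-1001 00-011✓ 001-11 0010-1✓ 00100- 01-001 01-100 010-10 0101-0 1-0100 1-1010✓ 1-1011✓ 1-1101 10-001✓ 10-011✓ 1000-1✓ 101-01 101-10 1010-1✓ 10101-✓ 11-000 11-101 110-00 1101-1 11010- 1110-0 11101-✓
Round 2: -0-011 -010-1 1-101- 10-0-1
PIs = {-0-011, -010-1, -10100, 0-1001, 001-11, 00100-, 01-001, 01-100, 010-10, 0101-0, 1-0100, 1-101-, 1-1101, 10-0-1, 101-01, 101-10, 11-000, 11-101, 110-00, 1101-1, 11010-, 1110-0}
Coverage chart:
  m3: -0-011 ←essential
  m8: 00100- ←essential
  m9: -010-1,0-1001,00100-
  m15: 001-11 ←essential
  m17: 01-001 ←essential
  m18: 010-10 ←essential
  m20: -10100,01-100,0101-0
  m22: 010-10,0101-0
  m25: 0-1001,01-001
  m28: 01-100 ←essential
  m33: 10-0-1 ←essential
  m35: -0-011,10-0-1
  m36: 1-0100 ←essential
  m41: -010-1,10-0-1,101-01
  m43: -0-011,-010-1,1-101-,10-0-1
  m45: 1-1101,101-01
  m46: 101-10 ←essential
  m48: 11-000,110-00
  m52: -10100,1-0100,110-00,11010-
  m53: 11-101,1101-1,11010-
  m55: 1101-1 ←essential
  m56: 11-000,1110-0
  m58: 1-101-,1110-0
  m59: 1-101- ←essential
Essential: -0-011, 001-11, 00100-, 01-001, 01-100, 010-10, 1-0100, 1-101-, 10-0-1, 101-10, 1101-1

11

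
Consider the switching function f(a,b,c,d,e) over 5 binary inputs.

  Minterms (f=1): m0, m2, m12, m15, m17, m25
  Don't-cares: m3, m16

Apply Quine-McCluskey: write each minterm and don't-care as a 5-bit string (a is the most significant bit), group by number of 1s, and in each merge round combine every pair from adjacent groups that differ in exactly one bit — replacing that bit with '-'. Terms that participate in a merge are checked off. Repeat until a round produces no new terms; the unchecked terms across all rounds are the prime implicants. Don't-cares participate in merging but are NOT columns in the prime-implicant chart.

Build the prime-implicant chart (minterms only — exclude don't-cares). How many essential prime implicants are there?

Round 0: 00000✓ 00010✓ 00011✓ 01100 01111 10000✓ 10001✓ 11001✓
Round 1: -0000 000-0 0001- 1-001 1000-
PIs = {-0000, 000-0, 0001-, 01100, 01111, 1-001, 1000-}
Coverage chart:
  m0: -0000,000-0
  m2: 000-0,0001-
  m12: 01100 ←essential
  m15: 01111 ←essential
  m17: 1-001,1000-
  m25: 1-001 ←essential
Essential: 01100, 01111, 1-001

3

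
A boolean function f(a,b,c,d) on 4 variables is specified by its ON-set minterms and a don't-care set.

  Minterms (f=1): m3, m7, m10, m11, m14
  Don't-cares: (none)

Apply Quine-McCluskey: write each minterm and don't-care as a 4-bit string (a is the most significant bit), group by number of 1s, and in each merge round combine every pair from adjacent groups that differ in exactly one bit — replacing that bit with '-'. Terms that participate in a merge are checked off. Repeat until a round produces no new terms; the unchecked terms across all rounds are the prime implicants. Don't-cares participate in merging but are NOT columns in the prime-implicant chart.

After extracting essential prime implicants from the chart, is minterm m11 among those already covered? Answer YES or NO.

Round 0: 0011✓ 0111✓ 1010✓ 1011✓ 1110✓
Round 1: -011 0-11 1-10 101-
PIs = {-011, 0-11, 1-10, 101-}
Coverage chart:
  m3: -011,0-11
  m7: 0-11 ←essential
  m10: 1-10,101-
  m11: -011,101-
  m14: 1-10 ←essential
Essential: 0-11, 1-10

NO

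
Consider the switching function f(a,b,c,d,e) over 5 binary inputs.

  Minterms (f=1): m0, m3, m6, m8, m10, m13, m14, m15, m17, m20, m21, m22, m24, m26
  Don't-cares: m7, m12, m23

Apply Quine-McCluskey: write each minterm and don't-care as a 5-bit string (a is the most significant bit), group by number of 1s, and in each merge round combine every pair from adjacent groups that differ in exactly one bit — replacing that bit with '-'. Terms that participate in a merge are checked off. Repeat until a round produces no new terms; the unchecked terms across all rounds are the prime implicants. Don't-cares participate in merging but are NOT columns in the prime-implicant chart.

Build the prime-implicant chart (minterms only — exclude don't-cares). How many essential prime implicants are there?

6

[col 0] 00000*, 00011*, 00110*, 00111*, 01000*, 01010*, 01100*, 01101*, 01110*, 01111*, 10001*, 10100*, 10101*, 10110*, 10111*, 11000*, 11010*
[col 1] -0110*, -0111*, -1000*, -1010*, 0-000, 0-110*, 0-111*, 00-11, 0011-*, 01-00*, 01-10*, 010-0*, 011-0*, 011-1*, 0110-*, 0111-*, 10-01, 101-0*, 101-1*, 1010-*, 1011-*, 110-0*
[col 2] -011-, -10-0, 0-11-, 01--0, 011--, 101--
Prime implicants: -011-, -10-0, 0-000, 0-11-, 00-11, 01--0, 011--, 10-01, 101--
PI chart (minterm → PIs covering it):
  0 | 0-000  (sole → essential)
  3 | 00-11  (sole → essential)
  6 | -011-,0-11-
  8 | -10-0,0-000,01--0
  10 | -10-0,01--0
  13 | 011--  (sole → essential)
  14 | 0-11-,01--0,011--
  15 | 0-11-,011--
  17 | 10-01  (sole → essential)
  20 | 101--  (sole → essential)
  21 | 10-01,101--
  22 | -011-,101--
  24 | -10-0  (sole → essential)
  26 | -10-0  (sole → essential)
Essential prime implicants: -10-0, 0-000, 00-11, 011--, 10-01, 101--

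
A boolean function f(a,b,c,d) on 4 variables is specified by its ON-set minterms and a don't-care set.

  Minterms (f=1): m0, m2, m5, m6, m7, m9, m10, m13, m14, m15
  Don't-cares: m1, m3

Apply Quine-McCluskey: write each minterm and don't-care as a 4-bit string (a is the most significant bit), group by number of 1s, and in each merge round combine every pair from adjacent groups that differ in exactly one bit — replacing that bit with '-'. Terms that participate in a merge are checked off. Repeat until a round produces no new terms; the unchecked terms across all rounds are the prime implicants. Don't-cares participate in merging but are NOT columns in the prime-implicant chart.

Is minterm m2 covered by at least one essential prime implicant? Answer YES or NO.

Round 0: 0000✓ 0001✓ 0010✓ 0011✓ 0101✓ 0110✓ 0111✓ 1001✓ 1010✓ 1101✓ 1110✓ 1111✓
Round 1: -001✓ -010✓ -101✓ -110✓ -111✓ 0-01✓ 0-10✓ 0-11✓ 00-0✓ 00-1✓ 000-✓ 001-✓ 01-1✓ 011-✓ 1-01✓ 1-10✓ 11-1✓ 111-✓
Round 2: --01 --10 -1-1 -11- 0--1 0-1- 00--
PIs = {--01, --10, -1-1, -11-, 0--1, 0-1-, 00--}
Coverage chart:
  m0: 00-- ←essential
  m2: --10,0-1-,00--
  m5: --01,-1-1,0--1
  m6: --10,-11-,0-1-
  m7: -1-1,-11-,0--1,0-1-
  m9: --01 ←essential
  m10: --10 ←essential
  m13: --01,-1-1
  m14: --10,-11-
  m15: -1-1,-11-
Essential: --01, --10, 00--

YES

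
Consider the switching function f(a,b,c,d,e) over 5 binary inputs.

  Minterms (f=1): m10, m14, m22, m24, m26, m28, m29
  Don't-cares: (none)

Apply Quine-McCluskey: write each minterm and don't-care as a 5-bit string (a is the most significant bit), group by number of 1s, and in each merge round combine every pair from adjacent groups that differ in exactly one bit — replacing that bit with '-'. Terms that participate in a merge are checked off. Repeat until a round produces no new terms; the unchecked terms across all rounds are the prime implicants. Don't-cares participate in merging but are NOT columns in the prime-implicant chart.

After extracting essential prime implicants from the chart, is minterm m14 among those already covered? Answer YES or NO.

[col 0] 01010*, 01110*, 10110, 11000*, 11010*, 11100*, 11101*
[col 1] -1010, 01-10, 11-00, 110-0, 1110-
Prime implicants: -1010, 01-10, 10110, 11-00, 110-0, 1110-
PI chart (minterm → PIs covering it):
  10 | -1010,01-10
  14 | 01-10  (sole → essential)
  22 | 10110  (sole → essential)
  24 | 11-00,110-0
  26 | -1010,110-0
  28 | 11-00,1110-
  29 | 1110-  (sole → essential)
Essential prime implicants: 01-10, 10110, 1110-

YES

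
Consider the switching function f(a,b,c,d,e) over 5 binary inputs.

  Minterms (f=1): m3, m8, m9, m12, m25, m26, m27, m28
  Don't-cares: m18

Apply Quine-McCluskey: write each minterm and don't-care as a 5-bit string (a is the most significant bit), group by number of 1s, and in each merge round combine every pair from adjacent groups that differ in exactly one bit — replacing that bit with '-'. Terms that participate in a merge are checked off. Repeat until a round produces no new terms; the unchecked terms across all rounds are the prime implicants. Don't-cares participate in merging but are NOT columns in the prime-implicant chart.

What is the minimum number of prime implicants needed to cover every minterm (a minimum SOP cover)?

5

[col 0] 00011, 01000*, 01001*, 01100*, 10010*, 11001*, 11010*, 11011*, 11100*
[col 1] -1001, -1100, 01-00, 0100-, 1-010, 110-1, 1101-
Prime implicants: -1001, -1100, 00011, 01-00, 0100-, 1-010, 110-1, 1101-
PI chart (minterm → PIs covering it):
  3 | 00011  (sole → essential)
  8 | 01-00,0100-
  9 | -1001,0100-
  12 | -1100,01-00
  25 | -1001,110-1
  26 | 1-010,1101-
  27 | 110-1,1101-
  28 | -1100  (sole → essential)
Essential prime implicants: -1100, 00011
Petrick residual → -1001, 01-00, 1101-
Minimum SOP uses 5 PIs: bc'd'e + bcd'e' + a'b'c'de + a'bd'e' + abc'd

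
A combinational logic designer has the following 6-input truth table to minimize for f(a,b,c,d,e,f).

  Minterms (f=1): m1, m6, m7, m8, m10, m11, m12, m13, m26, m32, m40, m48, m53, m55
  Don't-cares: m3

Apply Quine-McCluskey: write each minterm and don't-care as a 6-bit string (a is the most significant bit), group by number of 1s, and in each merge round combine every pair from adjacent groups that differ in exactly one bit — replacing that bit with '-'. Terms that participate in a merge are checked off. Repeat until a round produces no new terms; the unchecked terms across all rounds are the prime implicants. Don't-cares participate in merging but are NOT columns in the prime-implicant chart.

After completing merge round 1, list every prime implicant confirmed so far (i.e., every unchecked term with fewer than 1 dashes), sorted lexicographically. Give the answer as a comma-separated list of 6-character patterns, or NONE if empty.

[col 0] 000001*, 000011*, 000110*, 000111*, 001000*, 001010*, 001011*, 001100*, 001101*, 011010*, 100000*, 101000*, 110000*, 110101*, 110111*
[col 1] -01000, 0-1010, 00-011, 000-11, 0000-1, 00011-, 001-00, 0010-0, 00101-, 00110-, 1-0000, 10-000, 1101-1
Prime implicants: -01000, 0-1010, 00-011, 000-11, 0000-1, 00011-, 001-00, 0010-0, 00101-, 00110-, 1-0000, 10-000, 1101-1

NONE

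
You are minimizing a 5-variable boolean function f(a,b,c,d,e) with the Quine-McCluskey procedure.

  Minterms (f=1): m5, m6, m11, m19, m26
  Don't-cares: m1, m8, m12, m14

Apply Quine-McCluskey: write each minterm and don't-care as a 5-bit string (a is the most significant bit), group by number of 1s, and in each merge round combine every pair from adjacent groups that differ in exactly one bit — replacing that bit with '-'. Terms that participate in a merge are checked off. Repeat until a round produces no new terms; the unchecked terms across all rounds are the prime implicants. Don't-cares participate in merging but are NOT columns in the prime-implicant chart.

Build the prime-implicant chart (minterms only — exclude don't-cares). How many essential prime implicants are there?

size-2^0 implicants → 00001(✓)  00101(✓)  00110(✓)  01000(✓)  01011  01100(✓)  01110(✓)  10011  11010
size-2^1 implicants → 0-110  00-01  01-00  011-0
Unchecked terms (primes): 0-110, 00-01, 01-00, 01011, 011-0, 10011, 11010
Minterm coverage:
  m5 ⊆ 00-01 [E]
  m6 ⊆ 0-110 [E]
  m11 ⊆ 01011 [E]
  m19 ⊆ 10011 [E]
  m26 ⊆ 11010 [E]
E = {0-110, 00-01, 01011, 10011, 11010}

5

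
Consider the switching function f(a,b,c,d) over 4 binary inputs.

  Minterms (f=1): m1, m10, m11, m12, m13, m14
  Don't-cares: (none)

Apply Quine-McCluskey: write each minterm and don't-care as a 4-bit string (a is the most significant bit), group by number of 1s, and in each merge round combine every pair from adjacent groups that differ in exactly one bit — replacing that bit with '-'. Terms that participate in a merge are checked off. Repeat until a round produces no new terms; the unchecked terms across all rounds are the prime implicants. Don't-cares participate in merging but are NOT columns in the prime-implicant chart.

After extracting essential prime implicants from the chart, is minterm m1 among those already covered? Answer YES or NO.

[col 0] 0001, 1010*, 1011*, 1100*, 1101*, 1110*
[col 1] 1-10, 101-, 11-0, 110-
Prime implicants: 0001, 1-10, 101-, 11-0, 110-
PI chart (minterm → PIs covering it):
  1 | 0001  (sole → essential)
  10 | 1-10,101-
  11 | 101-  (sole → essential)
  12 | 11-0,110-
  13 | 110-  (sole → essential)
  14 | 1-10,11-0
Essential prime implicants: 0001, 101-, 110-

YES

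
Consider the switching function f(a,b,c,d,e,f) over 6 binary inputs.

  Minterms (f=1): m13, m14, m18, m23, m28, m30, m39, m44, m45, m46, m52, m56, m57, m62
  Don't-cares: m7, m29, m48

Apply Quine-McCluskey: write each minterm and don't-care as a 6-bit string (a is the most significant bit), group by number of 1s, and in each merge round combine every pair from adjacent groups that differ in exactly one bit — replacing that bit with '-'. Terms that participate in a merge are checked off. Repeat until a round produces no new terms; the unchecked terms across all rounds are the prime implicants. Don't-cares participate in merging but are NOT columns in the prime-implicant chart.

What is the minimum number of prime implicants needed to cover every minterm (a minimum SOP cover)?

[col 0] 000111*, 001101*, 001110*, 010010, 010111*, 011100*, 011101*, 011110*, 100111*, 101100*, 101101*, 101110*, 110000*, 110100*, 111000*, 111001*, 111110*
[col 1] -00111, -01101, -01110*, -11110*, 0-0111, 0-1101, 0-1110*, 0111-0, 01110-, 1-1110*, 1011-0, 10110-, 11-000, 110-00, 11100-
[col 2] --1110
Prime implicants: --1110, -00111, -01101, 0-0111, 0-1101, 010010, 0111-0, 01110-, 1011-0, 10110-, 11-000, 110-00, 11100-
PI chart (minterm → PIs covering it):
  13 | -01101,0-1101
  14 | --1110  (sole → essential)
  18 | 010010  (sole → essential)
  23 | 0-0111  (sole → essential)
  28 | 0111-0,01110-
  30 | --1110,0111-0
  39 | -00111  (sole → essential)
  44 | 1011-0,10110-
  45 | -01101,10110-
  46 | --1110,1011-0
  52 | 110-00  (sole → essential)
  56 | 11-000,11100-
  57 | 11100-  (sole → essential)
  62 | --1110  (sole → essential)
Essential prime implicants: --1110, -00111, 0-0111, 010010, 110-00, 11100-
Petrick residual → -01101, 0111-0, 1011-0
Minimum SOP uses 9 PIs: cdef' + b'c'def + b'cde'f + a'c'def + a'bc'd'ef' + a'bcdf' + ab'cdf' + abc'e'f' + abcd'e'

9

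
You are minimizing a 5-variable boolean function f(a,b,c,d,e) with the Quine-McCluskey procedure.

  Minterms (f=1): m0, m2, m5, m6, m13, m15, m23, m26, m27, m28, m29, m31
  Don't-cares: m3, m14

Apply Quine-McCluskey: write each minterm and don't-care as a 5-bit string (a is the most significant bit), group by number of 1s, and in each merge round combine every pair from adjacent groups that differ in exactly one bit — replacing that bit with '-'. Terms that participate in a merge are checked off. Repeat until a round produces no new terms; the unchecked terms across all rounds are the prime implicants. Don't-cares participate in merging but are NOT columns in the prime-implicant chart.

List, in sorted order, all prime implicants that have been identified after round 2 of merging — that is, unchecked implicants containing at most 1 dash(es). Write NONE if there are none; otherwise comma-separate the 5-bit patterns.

0-101, 0-110, 00-10, 000-0, 0001-, 0111-, 1-111, 11-11, 1101-, 1110-

Round 0: 00000✓ 00010✓ 00011✓ 00101✓ 00110✓ 01101✓ 01110✓ 01111✓ 10111✓ 11010✓ 11011✓ 11100✓ 11101✓ 11111✓
Round 1: -1101✓ -1111✓ 0-101 0-110 00-10 000-0 0001- 011-1✓ 0111- 1-111 11-11 1101- 111-1✓ 1110-
Round 2: -11-1
PIs = {-11-1, 0-101, 0-110, 00-10, 000-0, 0001-, 0111-, 1-111, 11-11, 1101-, 1110-}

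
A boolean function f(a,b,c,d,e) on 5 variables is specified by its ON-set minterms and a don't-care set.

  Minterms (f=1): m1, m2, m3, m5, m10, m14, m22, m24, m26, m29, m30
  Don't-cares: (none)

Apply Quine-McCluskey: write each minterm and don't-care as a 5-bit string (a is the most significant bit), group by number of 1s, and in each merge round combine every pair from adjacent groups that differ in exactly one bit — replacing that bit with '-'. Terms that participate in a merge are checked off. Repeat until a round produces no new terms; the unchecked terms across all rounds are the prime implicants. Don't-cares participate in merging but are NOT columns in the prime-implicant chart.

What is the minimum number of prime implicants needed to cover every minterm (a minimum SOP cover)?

6

size-2^0 implicants → 00001(✓)  00010(✓)  00011(✓)  00101(✓)  01010(✓)  01110(✓)  10110(✓)  11000(✓)  11010(✓)  11101  11110(✓)
size-2^1 implicants → -1010(✓)  -1110(✓)  0-010  00-01  000-1  0001-  01-10(✓)  1-110  11-10(✓)  110-0
size-2^2 implicants → -1-10
Unchecked terms (primes): -1-10, 0-010, 00-01, 000-1, 0001-, 1-110, 110-0, 11101
Minterm coverage:
  m1 ⊆ 00-01,000-1
  m2 ⊆ 0-010,0001-
  m3 ⊆ 000-1,0001-
  m5 ⊆ 00-01 [E]
  m10 ⊆ -1-10,0-010
  m14 ⊆ -1-10 [E]
  m22 ⊆ 1-110 [E]
  m24 ⊆ 110-0 [E]
  m26 ⊆ -1-10,110-0
  m29 ⊆ 11101 [E]
  m30 ⊆ -1-10,1-110
E = {-1-10, 00-01, 1-110, 110-0, 11101}
Petrick residual → 0001-
Cover = bde' + a'b'd'e + a'b'c'd + acde' + abc'e' + abcd'e  |cover|=6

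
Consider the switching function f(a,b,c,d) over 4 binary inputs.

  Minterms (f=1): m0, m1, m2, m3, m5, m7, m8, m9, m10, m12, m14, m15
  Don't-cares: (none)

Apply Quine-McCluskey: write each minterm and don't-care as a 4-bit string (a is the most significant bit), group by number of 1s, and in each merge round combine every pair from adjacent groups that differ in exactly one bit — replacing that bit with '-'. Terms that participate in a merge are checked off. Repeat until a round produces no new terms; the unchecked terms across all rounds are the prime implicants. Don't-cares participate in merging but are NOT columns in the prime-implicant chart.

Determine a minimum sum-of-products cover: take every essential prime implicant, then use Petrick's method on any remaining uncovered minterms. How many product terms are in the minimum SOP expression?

5

Round 0: 0000✓ 0001✓ 0010✓ 0011✓ 0101✓ 0111✓ 1000✓ 1001✓ 1010✓ 1100✓ 1110✓ 1111✓
Round 1: -000✓ -001✓ -010✓ -111 0-01✓ 0-11✓ 00-0✓ 00-1✓ 000-✓ 001-✓ 01-1✓ 1-00✓ 1-10✓ 10-0✓ 100-✓ 11-0✓ 111-
Round 2: -0-0 -00- 0--1 00-- 1--0
PIs = {-0-0, -00-, -111, 0--1, 00--, 1--0, 111-}
Coverage chart:
  m0: -0-0,-00-,00--
  m1: -00-,0--1,00--
  m2: -0-0,00--
  m3: 0--1,00--
  m5: 0--1 ←essential
  m7: -111,0--1
  m8: -0-0,-00-,1--0
  m9: -00- ←essential
  m10: -0-0,1--0
  m12: 1--0 ←essential
  m14: 1--0,111-
  m15: -111,111-
Essential: -00-, 0--1, 1--0
Petrick residual → -0-0, -111
Min cover (5 terms): b'd' + b'c' + bcd + a'd + ad'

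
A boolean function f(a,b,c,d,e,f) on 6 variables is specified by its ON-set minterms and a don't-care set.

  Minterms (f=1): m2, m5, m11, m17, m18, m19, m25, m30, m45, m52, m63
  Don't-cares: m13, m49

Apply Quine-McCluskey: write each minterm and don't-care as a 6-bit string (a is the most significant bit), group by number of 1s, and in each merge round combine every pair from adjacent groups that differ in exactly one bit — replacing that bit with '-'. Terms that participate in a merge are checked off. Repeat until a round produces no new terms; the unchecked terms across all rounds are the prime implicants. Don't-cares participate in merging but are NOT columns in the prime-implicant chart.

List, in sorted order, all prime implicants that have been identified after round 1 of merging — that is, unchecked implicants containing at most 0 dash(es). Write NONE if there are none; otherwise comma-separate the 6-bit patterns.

Round 0: 000010✓ 000101✓ 001011 001101✓ 010001✓ 010010✓ 010011✓ 011001✓ 011110 101101✓ 110001✓ 110100 111111
Round 1: -01101 -10001 0-0010 00-101 01-001 0100-1 01001-
PIs = {-01101, -10001, 0-0010, 00-101, 001011, 01-001, 0100-1, 01001-, 011110, 110100, 111111}

001011, 011110, 110100, 111111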